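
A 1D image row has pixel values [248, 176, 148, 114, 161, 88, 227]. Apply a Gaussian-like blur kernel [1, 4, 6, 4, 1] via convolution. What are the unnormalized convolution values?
Convolve image row [248, 176, 148, 114, 161, 88, 227] with kernel [1, 4, 6, 4, 1]: y[0] = 248×1 = 248; y[1] = 248×4 + 176×1 = 1168; y[2] = 248×6 + 176×4 + 148×1 = 2340; y[3] = 248×4 + 176×6 + 148×4 + 114×1 = 2754; y[4] = 248×1 + 176×4 + 148×6 + 114×4 + 161×1 = 2457; y[5] = 176×1 + 148×4 + 114×6 + 161×4 + 88×1 = 2184; y[6] = 148×1 + 114×4 + 161×6 + 88×4 + 227×1 = 2149; y[7] = 114×1 + 161×4 + 88×6 + 227×4 = 2194; y[8] = 161×1 + 88×4 + 227×6 = 1875; y[9] = 88×1 + 227×4 = 996; y[10] = 227×1 = 227 → [248, 1168, 2340, 2754, 2457, 2184, 2149, 2194, 1875, 996, 227]. Normalization factor = sum(kernel) = 16.

[248, 1168, 2340, 2754, 2457, 2184, 2149, 2194, 1875, 996, 227]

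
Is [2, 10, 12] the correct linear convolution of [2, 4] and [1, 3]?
Recompute linear convolution of [2, 4] and [1, 3]: y[0] = 2×1 = 2; y[1] = 2×3 + 4×1 = 10; y[2] = 4×3 = 12 → [2, 10, 12]. Given [2, 10, 12] matches, so answer: Yes

Yes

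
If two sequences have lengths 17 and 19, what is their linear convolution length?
Linear/full convolution length: m + n - 1 = 17 + 19 - 1 = 35

35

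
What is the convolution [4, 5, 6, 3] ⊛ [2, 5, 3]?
y[0] = 4×2 = 8; y[1] = 4×5 + 5×2 = 30; y[2] = 4×3 + 5×5 + 6×2 = 49; y[3] = 5×3 + 6×5 + 3×2 = 51; y[4] = 6×3 + 3×5 = 33; y[5] = 3×3 = 9

[8, 30, 49, 51, 33, 9]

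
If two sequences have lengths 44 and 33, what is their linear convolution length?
Linear/full convolution length: m + n - 1 = 44 + 33 - 1 = 76

76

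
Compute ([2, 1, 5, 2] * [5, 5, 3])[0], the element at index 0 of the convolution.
Use y[k] = Σ_i a[i]·b[k-i] at k=0. y[0] = 2×5 = 10

10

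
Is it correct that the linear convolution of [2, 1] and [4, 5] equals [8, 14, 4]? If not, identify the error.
Recompute linear convolution of [2, 1] and [4, 5]: y[0] = 2×4 = 8; y[1] = 2×5 + 1×4 = 14; y[2] = 1×5 = 5 → [8, 14, 5]. Compare to given [8, 14, 4]: they differ at index 2: given 4, correct 5, so answer: No

No. Error at index 2: given 4, correct 5.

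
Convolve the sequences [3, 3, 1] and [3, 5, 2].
y[0] = 3×3 = 9; y[1] = 3×5 + 3×3 = 24; y[2] = 3×2 + 3×5 + 1×3 = 24; y[3] = 3×2 + 1×5 = 11; y[4] = 1×2 = 2

[9, 24, 24, 11, 2]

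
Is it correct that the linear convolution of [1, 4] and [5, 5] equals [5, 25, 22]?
Recompute linear convolution of [1, 4] and [5, 5]: y[0] = 1×5 = 5; y[1] = 1×5 + 4×5 = 25; y[2] = 4×5 = 20 → [5, 25, 20]. Compare to given [5, 25, 22]: they differ at index 2: given 22, correct 20, so answer: No

No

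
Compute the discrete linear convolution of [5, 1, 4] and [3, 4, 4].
y[0] = 5×3 = 15; y[1] = 5×4 + 1×3 = 23; y[2] = 5×4 + 1×4 + 4×3 = 36; y[3] = 1×4 + 4×4 = 20; y[4] = 4×4 = 16

[15, 23, 36, 20, 16]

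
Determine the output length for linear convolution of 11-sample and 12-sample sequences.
Linear/full convolution length: m + n - 1 = 11 + 12 - 1 = 22

22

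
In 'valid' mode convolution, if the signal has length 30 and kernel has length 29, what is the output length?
'Valid' mode counts only positions where the kernel fully overlaps the signal: m - n + 1 = 30 - 29 + 1 = 2

2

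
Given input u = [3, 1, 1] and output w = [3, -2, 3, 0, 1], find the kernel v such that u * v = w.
Output length 5 = len(u) + len(v) - 1 ⇒ len(v) = 3. Solve v forward using v[k] = (w[k] - Σ_{i≥1} u[i]·v[k-i]) / u[0]: v[0] = w[0] / u[0] = 3 / 3 = 1; v[1] = (w[1] - 1×1) / u[0] = (-2 - 1×1) / 3 = -1; v[2] = (w[2] - 1×-1 - 1×1) / u[0] = (3 - 1×-1 - 1×1) / 3 = 1. So v = [1, -1, 1]. Forward-check [3, 1, 1] * [1, -1, 1]: w[0] = 3×1 = 3; w[1] = 3×-1 + 1×1 = -2; w[2] = 3×1 + 1×-1 + 1×1 = 3; w[3] = 1×1 + 1×-1 = 0; w[4] = 1×1 = 1 → [3, -2, 3, 0, 1] ✓

[1, -1, 1]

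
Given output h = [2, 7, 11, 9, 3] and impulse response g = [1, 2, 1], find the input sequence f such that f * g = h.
Deconvolve h=[2, 7, 11, 9, 3] by g=[1, 2, 1]. Since g[0]=1, solve forward: f[0] = h[0] / 1 = 2; f[1] = (h[1] - 2×2) / 1 = 3; f[2] = (h[2] - 3×2 - 2×1) / 1 = 3. So f = [2, 3, 3]. Check by forward convolution: h[0] = 2×1 = 2; h[1] = 2×2 + 3×1 = 7; h[2] = 2×1 + 3×2 + 3×1 = 11; h[3] = 3×1 + 3×2 = 9; h[4] = 3×1 = 3

[2, 3, 3]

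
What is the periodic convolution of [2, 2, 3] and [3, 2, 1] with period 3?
Use y[k] = Σ_j u[j]·v[(k-j) mod 3]. y[0] = 2×3 + 2×1 + 3×2 = 14; y[1] = 2×2 + 2×3 + 3×1 = 13; y[2] = 2×1 + 2×2 + 3×3 = 15. Result: [14, 13, 15]

[14, 13, 15]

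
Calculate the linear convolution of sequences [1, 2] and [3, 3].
y[0] = 1×3 = 3; y[1] = 1×3 + 2×3 = 9; y[2] = 2×3 = 6

[3, 9, 6]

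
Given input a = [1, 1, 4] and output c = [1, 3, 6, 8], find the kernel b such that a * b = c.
Output length 4 = len(a) + len(b) - 1 ⇒ len(b) = 2. Solve b forward using b[k] = (c[k] - Σ_{i≥1} a[i]·b[k-i]) / a[0]: b[0] = c[0] / a[0] = 1 / 1 = 1; b[1] = (c[1] - 1×1) / a[0] = (3 - 1×1) / 1 = 2. So b = [1, 2]. Forward-check [1, 1, 4] * [1, 2]: c[0] = 1×1 = 1; c[1] = 1×2 + 1×1 = 3; c[2] = 1×2 + 4×1 = 6; c[3] = 4×2 = 8 → [1, 3, 6, 8] ✓

[1, 2]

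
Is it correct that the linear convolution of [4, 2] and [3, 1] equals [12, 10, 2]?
Recompute linear convolution of [4, 2] and [3, 1]: y[0] = 4×3 = 12; y[1] = 4×1 + 2×3 = 10; y[2] = 2×1 = 2 → [12, 10, 2]. Given [12, 10, 2] matches, so answer: Yes

Yes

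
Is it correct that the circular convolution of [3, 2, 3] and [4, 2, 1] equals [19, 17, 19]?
Recompute circular convolution of [3, 2, 3] and [4, 2, 1]: y[0] = 3×4 + 2×1 + 3×2 = 20; y[1] = 3×2 + 2×4 + 3×1 = 17; y[2] = 3×1 + 2×2 + 3×4 = 19 → [20, 17, 19]. Compare to given [19, 17, 19]: they differ at index 0: given 19, correct 20, so answer: No

No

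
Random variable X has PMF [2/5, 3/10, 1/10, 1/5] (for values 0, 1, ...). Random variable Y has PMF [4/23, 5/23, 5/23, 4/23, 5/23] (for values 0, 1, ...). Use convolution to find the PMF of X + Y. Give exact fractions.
P(X+Y=k) = Σ_i P(X=i)·P(Y=k-i) — a convolution of [2/5, 3/10, 1/10, 1/5] and [4/23, 5/23, 5/23, 4/23, 5/23]. P(X+Y=0) = (2/5)×(4/23) = 8/115; P(X+Y=1) = (2/5)×(5/23) + (3/10)×(4/23) = 2/23 + 6/115 = 16/115; P(X+Y=2) = (2/5)×(5/23) + (3/10)×(5/23) + (1/10)×(4/23) = 2/23 + 3/46 + 2/115 = 39/230; P(X+Y=3) = (2/5)×(4/23) + (3/10)×(5/23) + (1/10)×(5/23) + (1/5)×(4/23) = 8/115 + 3/46 + 1/46 + 4/115 = 22/115; P(X+Y=4) = (2/5)×(5/23) + (3/10)×(4/23) + (1/10)×(5/23) + (1/5)×(5/23) = 2/23 + 6/115 + 1/46 + 1/23 = 47/230; P(X+Y=5) = (3/10)×(5/23) + (1/10)×(4/23) + (1/5)×(5/23) = 3/46 + 2/115 + 1/23 = 29/230; P(X+Y=6) = (1/10)×(5/23) + (1/5)×(4/23) = 1/46 + 4/115 = 13/230; P(X+Y=7) = (1/5)×(5/23) = 1/23. PMF: [8/115, 16/115, 39/230, 22/115, 47/230, 29/230, 13/230, 1/23] (sums to 1 ✓)

[8/115, 16/115, 39/230, 22/115, 47/230, 29/230, 13/230, 1/23]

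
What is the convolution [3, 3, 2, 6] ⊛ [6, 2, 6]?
y[0] = 3×6 = 18; y[1] = 3×2 + 3×6 = 24; y[2] = 3×6 + 3×2 + 2×6 = 36; y[3] = 3×6 + 2×2 + 6×6 = 58; y[4] = 2×6 + 6×2 = 24; y[5] = 6×6 = 36

[18, 24, 36, 58, 24, 36]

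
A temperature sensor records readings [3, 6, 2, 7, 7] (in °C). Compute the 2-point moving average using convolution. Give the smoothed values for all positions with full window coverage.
2-point moving average kernel = [1, 1]. Apply in 'valid' mode (full window coverage): avg[0] = (3 + 6) / 2 = 4.5; avg[1] = (6 + 2) / 2 = 4.0; avg[2] = (2 + 7) / 2 = 4.5; avg[3] = (7 + 7) / 2 = 7.0. Smoothed values: [4.5, 4.0, 4.5, 7.0]

[4.5, 4.0, 4.5, 7.0]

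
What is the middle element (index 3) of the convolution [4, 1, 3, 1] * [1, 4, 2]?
Use y[k] = Σ_i a[i]·b[k-i] at k=3. y[3] = 1×2 + 3×4 + 1×1 = 15

15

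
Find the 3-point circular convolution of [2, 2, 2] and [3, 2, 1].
Use y[k] = Σ_j f[j]·g[(k-j) mod 3]. y[0] = 2×3 + 2×1 + 2×2 = 12; y[1] = 2×2 + 2×3 + 2×1 = 12; y[2] = 2×1 + 2×2 + 2×3 = 12. Result: [12, 12, 12]

[12, 12, 12]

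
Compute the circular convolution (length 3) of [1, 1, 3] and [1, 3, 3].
Use y[k] = Σ_j x[j]·h[(k-j) mod 3]. y[0] = 1×1 + 1×3 + 3×3 = 13; y[1] = 1×3 + 1×1 + 3×3 = 13; y[2] = 1×3 + 1×3 + 3×1 = 9. Result: [13, 13, 9]

[13, 13, 9]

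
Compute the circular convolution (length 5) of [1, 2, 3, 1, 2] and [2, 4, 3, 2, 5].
Use y[k] = Σ_j s[j]·t[(k-j) mod 5]. y[0] = 1×2 + 2×5 + 3×2 + 1×3 + 2×4 = 29; y[1] = 1×4 + 2×2 + 3×5 + 1×2 + 2×3 = 31; y[2] = 1×3 + 2×4 + 3×2 + 1×5 + 2×2 = 26; y[3] = 1×2 + 2×3 + 3×4 + 1×2 + 2×5 = 32; y[4] = 1×5 + 2×2 + 3×3 + 1×4 + 2×2 = 26. Result: [29, 31, 26, 32, 26]

[29, 31, 26, 32, 26]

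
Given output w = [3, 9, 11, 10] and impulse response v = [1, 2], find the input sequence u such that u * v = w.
Deconvolve w=[3, 9, 11, 10] by v=[1, 2]. Since v[0]=1, solve forward: u[0] = w[0] / 1 = 3; u[1] = (w[1] - 3×2) / 1 = 3; u[2] = (w[2] - 3×2) / 1 = 5. So u = [3, 3, 5]. Check by forward convolution: w[0] = 3×1 = 3; w[1] = 3×2 + 3×1 = 9; w[2] = 3×2 + 5×1 = 11; w[3] = 5×2 = 10

[3, 3, 5]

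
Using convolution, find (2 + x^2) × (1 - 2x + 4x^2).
Ascending coefficients: a = [2, 0, 1], b = [1, -2, 4]. c[0] = 2×1 = 2; c[1] = 2×-2 + 0×1 = -4; c[2] = 2×4 + 0×-2 + 1×1 = 9; c[3] = 0×4 + 1×-2 = -2; c[4] = 1×4 = 4. Result coefficients: [2, -4, 9, -2, 4] → 2 - 4x + 9x^2 - 2x^3 + 4x^4

2 - 4x + 9x^2 - 2x^3 + 4x^4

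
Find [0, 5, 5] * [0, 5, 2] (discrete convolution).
y[0] = 0×0 = 0; y[1] = 0×5 + 5×0 = 0; y[2] = 0×2 + 5×5 + 5×0 = 25; y[3] = 5×2 + 5×5 = 35; y[4] = 5×2 = 10

[0, 0, 25, 35, 10]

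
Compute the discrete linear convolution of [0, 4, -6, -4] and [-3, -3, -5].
y[0] = 0×-3 = 0; y[1] = 0×-3 + 4×-3 = -12; y[2] = 0×-5 + 4×-3 + -6×-3 = 6; y[3] = 4×-5 + -6×-3 + -4×-3 = 10; y[4] = -6×-5 + -4×-3 = 42; y[5] = -4×-5 = 20

[0, -12, 6, 10, 42, 20]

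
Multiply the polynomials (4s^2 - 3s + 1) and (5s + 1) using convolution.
Ascending coefficients: a = [1, -3, 4], b = [1, 5]. c[0] = 1×1 = 1; c[1] = 1×5 + -3×1 = 2; c[2] = -3×5 + 4×1 = -11; c[3] = 4×5 = 20. Result coefficients: [1, 2, -11, 20] → 20s^3 - 11s^2 + 2s + 1

20s^3 - 11s^2 + 2s + 1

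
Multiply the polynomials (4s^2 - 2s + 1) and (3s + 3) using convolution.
Ascending coefficients: a = [1, -2, 4], b = [3, 3]. c[0] = 1×3 = 3; c[1] = 1×3 + -2×3 = -3; c[2] = -2×3 + 4×3 = 6; c[3] = 4×3 = 12. Result coefficients: [3, -3, 6, 12] → 12s^3 + 6s^2 - 3s + 3

12s^3 + 6s^2 - 3s + 3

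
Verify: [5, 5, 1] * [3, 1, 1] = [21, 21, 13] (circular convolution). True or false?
Recompute circular convolution of [5, 5, 1] and [3, 1, 1]: y[0] = 5×3 + 5×1 + 1×1 = 21; y[1] = 5×1 + 5×3 + 1×1 = 21; y[2] = 5×1 + 5×1 + 1×3 = 13 → [21, 21, 13]. Given [21, 21, 13] matches, so answer: Yes

Yes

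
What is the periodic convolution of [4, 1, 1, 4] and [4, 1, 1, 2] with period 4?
Use y[k] = Σ_j x[j]·h[(k-j) mod 4]. y[0] = 4×4 + 1×2 + 1×1 + 4×1 = 23; y[1] = 4×1 + 1×4 + 1×2 + 4×1 = 14; y[2] = 4×1 + 1×1 + 1×4 + 4×2 = 17; y[3] = 4×2 + 1×1 + 1×1 + 4×4 = 26. Result: [23, 14, 17, 26]

[23, 14, 17, 26]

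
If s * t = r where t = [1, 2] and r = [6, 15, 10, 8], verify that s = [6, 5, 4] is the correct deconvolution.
Forward-compute [6, 5, 4] * [1, 2]: r[0] = 6×1 = 6; r[1] = 6×2 + 5×1 = 17; r[2] = 5×2 + 4×1 = 14; r[3] = 4×2 = 8 → [6, 17, 14, 8]. Does not match given r = [6, 15, 10, 8].

Not verified. [6, 5, 4] * [1, 2] = [6, 17, 14, 8], which differs from [6, 15, 10, 8] at index 1.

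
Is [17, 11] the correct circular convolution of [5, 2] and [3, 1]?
Recompute circular convolution of [5, 2] and [3, 1]: y[0] = 5×3 + 2×1 = 17; y[1] = 5×1 + 2×3 = 11 → [17, 11]. Given [17, 11] matches, so answer: Yes

Yes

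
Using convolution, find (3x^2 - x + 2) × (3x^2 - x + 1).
Ascending coefficients: a = [2, -1, 3], b = [1, -1, 3]. c[0] = 2×1 = 2; c[1] = 2×-1 + -1×1 = -3; c[2] = 2×3 + -1×-1 + 3×1 = 10; c[3] = -1×3 + 3×-1 = -6; c[4] = 3×3 = 9. Result coefficients: [2, -3, 10, -6, 9] → 9x^4 - 6x^3 + 10x^2 - 3x + 2

9x^4 - 6x^3 + 10x^2 - 3x + 2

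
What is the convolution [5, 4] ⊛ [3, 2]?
y[0] = 5×3 = 15; y[1] = 5×2 + 4×3 = 22; y[2] = 4×2 = 8

[15, 22, 8]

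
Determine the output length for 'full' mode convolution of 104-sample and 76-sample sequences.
Linear/full convolution length: m + n - 1 = 104 + 76 - 1 = 179

179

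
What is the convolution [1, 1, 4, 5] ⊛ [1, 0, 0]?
y[0] = 1×1 = 1; y[1] = 1×0 + 1×1 = 1; y[2] = 1×0 + 1×0 + 4×1 = 4; y[3] = 1×0 + 4×0 + 5×1 = 5; y[4] = 4×0 + 5×0 = 0; y[5] = 5×0 = 0

[1, 1, 4, 5, 0, 0]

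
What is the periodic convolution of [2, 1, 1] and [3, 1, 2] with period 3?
Use y[k] = Σ_j u[j]·v[(k-j) mod 3]. y[0] = 2×3 + 1×2 + 1×1 = 9; y[1] = 2×1 + 1×3 + 1×2 = 7; y[2] = 2×2 + 1×1 + 1×3 = 8. Result: [9, 7, 8]

[9, 7, 8]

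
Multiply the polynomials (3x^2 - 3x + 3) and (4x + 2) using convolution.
Ascending coefficients: a = [3, -3, 3], b = [2, 4]. c[0] = 3×2 = 6; c[1] = 3×4 + -3×2 = 6; c[2] = -3×4 + 3×2 = -6; c[3] = 3×4 = 12. Result coefficients: [6, 6, -6, 12] → 12x^3 - 6x^2 + 6x + 6

12x^3 - 6x^2 + 6x + 6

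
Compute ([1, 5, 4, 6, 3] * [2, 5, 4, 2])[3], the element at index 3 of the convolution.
Use y[k] = Σ_i a[i]·b[k-i] at k=3. y[3] = 1×2 + 5×4 + 4×5 + 6×2 = 54

54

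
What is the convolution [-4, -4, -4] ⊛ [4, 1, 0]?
y[0] = -4×4 = -16; y[1] = -4×1 + -4×4 = -20; y[2] = -4×0 + -4×1 + -4×4 = -20; y[3] = -4×0 + -4×1 = -4; y[4] = -4×0 = 0

[-16, -20, -20, -4, 0]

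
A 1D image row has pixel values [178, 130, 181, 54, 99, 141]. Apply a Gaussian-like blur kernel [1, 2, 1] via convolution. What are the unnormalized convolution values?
Convolve image row [178, 130, 181, 54, 99, 141] with kernel [1, 2, 1]: y[0] = 178×1 = 178; y[1] = 178×2 + 130×1 = 486; y[2] = 178×1 + 130×2 + 181×1 = 619; y[3] = 130×1 + 181×2 + 54×1 = 546; y[4] = 181×1 + 54×2 + 99×1 = 388; y[5] = 54×1 + 99×2 + 141×1 = 393; y[6] = 99×1 + 141×2 = 381; y[7] = 141×1 = 141 → [178, 486, 619, 546, 388, 393, 381, 141]. Normalization factor = sum(kernel) = 4.

[178, 486, 619, 546, 388, 393, 381, 141]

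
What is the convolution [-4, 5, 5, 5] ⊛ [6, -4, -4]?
y[0] = -4×6 = -24; y[1] = -4×-4 + 5×6 = 46; y[2] = -4×-4 + 5×-4 + 5×6 = 26; y[3] = 5×-4 + 5×-4 + 5×6 = -10; y[4] = 5×-4 + 5×-4 = -40; y[5] = 5×-4 = -20

[-24, 46, 26, -10, -40, -20]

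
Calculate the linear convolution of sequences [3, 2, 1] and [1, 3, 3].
y[0] = 3×1 = 3; y[1] = 3×3 + 2×1 = 11; y[2] = 3×3 + 2×3 + 1×1 = 16; y[3] = 2×3 + 1×3 = 9; y[4] = 1×3 = 3

[3, 11, 16, 9, 3]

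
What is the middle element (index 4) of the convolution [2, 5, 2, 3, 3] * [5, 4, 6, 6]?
Use y[k] = Σ_i a[i]·b[k-i] at k=4. y[4] = 5×6 + 2×6 + 3×4 + 3×5 = 69

69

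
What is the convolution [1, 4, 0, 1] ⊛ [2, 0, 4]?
y[0] = 1×2 = 2; y[1] = 1×0 + 4×2 = 8; y[2] = 1×4 + 4×0 + 0×2 = 4; y[3] = 4×4 + 0×0 + 1×2 = 18; y[4] = 0×4 + 1×0 = 0; y[5] = 1×4 = 4

[2, 8, 4, 18, 0, 4]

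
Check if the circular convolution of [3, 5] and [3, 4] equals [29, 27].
Recompute circular convolution of [3, 5] and [3, 4]: y[0] = 3×3 + 5×4 = 29; y[1] = 3×4 + 5×3 = 27 → [29, 27]. Given [29, 27] matches, so answer: Yes

Yes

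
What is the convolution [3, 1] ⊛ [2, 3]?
y[0] = 3×2 = 6; y[1] = 3×3 + 1×2 = 11; y[2] = 1×3 = 3

[6, 11, 3]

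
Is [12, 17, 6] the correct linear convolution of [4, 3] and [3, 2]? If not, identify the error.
Recompute linear convolution of [4, 3] and [3, 2]: y[0] = 4×3 = 12; y[1] = 4×2 + 3×3 = 17; y[2] = 3×2 = 6 → [12, 17, 6]. Given [12, 17, 6] matches, so answer: Yes

Yes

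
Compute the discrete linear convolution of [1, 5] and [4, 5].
y[0] = 1×4 = 4; y[1] = 1×5 + 5×4 = 25; y[2] = 5×5 = 25

[4, 25, 25]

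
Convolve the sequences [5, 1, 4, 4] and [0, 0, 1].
y[0] = 5×0 = 0; y[1] = 5×0 + 1×0 = 0; y[2] = 5×1 + 1×0 + 4×0 = 5; y[3] = 1×1 + 4×0 + 4×0 = 1; y[4] = 4×1 + 4×0 = 4; y[5] = 4×1 = 4

[0, 0, 5, 1, 4, 4]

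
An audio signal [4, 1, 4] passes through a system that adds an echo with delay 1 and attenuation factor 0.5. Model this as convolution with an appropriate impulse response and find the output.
Direct-path + delayed-attenuated-path model → impulse response h = [1, 0.5] (1 at lag 0, 0.5 at lag 1). Output y[n] = x[n] + 0.5·x[n - 1] (with x[n] = 0 outside 0..2): y[0] = 4 + 0.5×0 = 4; y[1] = 1 + 0.5×4 = 3.0; y[2] = 4 + 0.5×1 = 4.5; y[3] = 0 + 0.5×4 = 2.0. So y = [4, 3.0, 4.5, 2.0]

[4, 3.0, 4.5, 2.0]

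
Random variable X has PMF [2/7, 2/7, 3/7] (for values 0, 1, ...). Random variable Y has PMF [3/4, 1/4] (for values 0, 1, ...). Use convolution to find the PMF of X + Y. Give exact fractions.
P(X+Y=k) = Σ_i P(X=i)·P(Y=k-i) — a convolution of [2/7, 2/7, 3/7] and [3/4, 1/4]. P(X+Y=0) = (2/7)×(3/4) = 3/14; P(X+Y=1) = (2/7)×(1/4) + (2/7)×(3/4) = 1/14 + 3/14 = 2/7; P(X+Y=2) = (2/7)×(1/4) + (3/7)×(3/4) = 1/14 + 9/28 = 11/28; P(X+Y=3) = (3/7)×(1/4) = 3/28. PMF: [3/14, 2/7, 11/28, 3/28] (sums to 1 ✓)

[3/14, 2/7, 11/28, 3/28]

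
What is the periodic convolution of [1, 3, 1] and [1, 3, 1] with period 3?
Use y[k] = Σ_j u[j]·v[(k-j) mod 3]. y[0] = 1×1 + 3×1 + 1×3 = 7; y[1] = 1×3 + 3×1 + 1×1 = 7; y[2] = 1×1 + 3×3 + 1×1 = 11. Result: [7, 7, 11]

[7, 7, 11]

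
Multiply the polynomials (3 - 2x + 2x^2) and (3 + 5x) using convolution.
Ascending coefficients: a = [3, -2, 2], b = [3, 5]. c[0] = 3×3 = 9; c[1] = 3×5 + -2×3 = 9; c[2] = -2×5 + 2×3 = -4; c[3] = 2×5 = 10. Result coefficients: [9, 9, -4, 10] → 9 + 9x - 4x^2 + 10x^3

9 + 9x - 4x^2 + 10x^3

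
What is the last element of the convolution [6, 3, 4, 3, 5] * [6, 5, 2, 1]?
Use y[k] = Σ_i a[i]·b[k-i] at k=7. y[7] = 5×1 = 5

5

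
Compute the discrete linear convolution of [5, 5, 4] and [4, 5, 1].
y[0] = 5×4 = 20; y[1] = 5×5 + 5×4 = 45; y[2] = 5×1 + 5×5 + 4×4 = 46; y[3] = 5×1 + 4×5 = 25; y[4] = 4×1 = 4

[20, 45, 46, 25, 4]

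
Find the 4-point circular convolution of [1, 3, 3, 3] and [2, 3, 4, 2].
Use y[k] = Σ_j f[j]·g[(k-j) mod 4]. y[0] = 1×2 + 3×2 + 3×4 + 3×3 = 29; y[1] = 1×3 + 3×2 + 3×2 + 3×4 = 27; y[2] = 1×4 + 3×3 + 3×2 + 3×2 = 25; y[3] = 1×2 + 3×4 + 3×3 + 3×2 = 29. Result: [29, 27, 25, 29]

[29, 27, 25, 29]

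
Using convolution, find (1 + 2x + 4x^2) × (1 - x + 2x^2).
Ascending coefficients: a = [1, 2, 4], b = [1, -1, 2]. c[0] = 1×1 = 1; c[1] = 1×-1 + 2×1 = 1; c[2] = 1×2 + 2×-1 + 4×1 = 4; c[3] = 2×2 + 4×-1 = 0; c[4] = 4×2 = 8. Result coefficients: [1, 1, 4, 0, 8] → 1 + x + 4x^2 + 8x^4

1 + x + 4x^2 + 8x^4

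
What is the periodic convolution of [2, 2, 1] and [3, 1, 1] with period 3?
Use y[k] = Σ_j s[j]·t[(k-j) mod 3]. y[0] = 2×3 + 2×1 + 1×1 = 9; y[1] = 2×1 + 2×3 + 1×1 = 9; y[2] = 2×1 + 2×1 + 1×3 = 7. Result: [9, 9, 7]

[9, 9, 7]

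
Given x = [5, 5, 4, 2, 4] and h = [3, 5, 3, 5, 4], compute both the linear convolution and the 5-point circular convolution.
Linear: y_lin[0] = 5×3 = 15; y_lin[1] = 5×5 + 5×3 = 40; y_lin[2] = 5×3 + 5×5 + 4×3 = 52; y_lin[3] = 5×5 + 5×3 + 4×5 + 2×3 = 66; y_lin[4] = 5×4 + 5×5 + 4×3 + 2×5 + 4×3 = 79; y_lin[5] = 5×4 + 4×5 + 2×3 + 4×5 = 66; y_lin[6] = 4×4 + 2×5 + 4×3 = 38; y_lin[7] = 2×4 + 4×5 = 28; y_lin[8] = 4×4 = 16 → [15, 40, 52, 66, 79, 66, 38, 28, 16]. Circular (length 5): y[0] = 5×3 + 5×4 + 4×5 + 2×3 + 4×5 = 81; y[1] = 5×5 + 5×3 + 4×4 + 2×5 + 4×3 = 78; y[2] = 5×3 + 5×5 + 4×3 + 2×4 + 4×5 = 80; y[3] = 5×5 + 5×3 + 4×5 + 2×3 + 4×4 = 82; y[4] = 5×4 + 5×5 + 4×3 + 2×5 + 4×3 = 79 → [81, 78, 80, 82, 79]

Linear: [15, 40, 52, 66, 79, 66, 38, 28, 16], Circular: [81, 78, 80, 82, 79]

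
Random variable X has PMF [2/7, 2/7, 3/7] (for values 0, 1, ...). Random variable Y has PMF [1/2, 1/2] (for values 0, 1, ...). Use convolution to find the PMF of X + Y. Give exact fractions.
P(X+Y=k) = Σ_i P(X=i)·P(Y=k-i) — a convolution of [2/7, 2/7, 3/7] and [1/2, 1/2]. P(X+Y=0) = (2/7)×(1/2) = 1/7; P(X+Y=1) = (2/7)×(1/2) + (2/7)×(1/2) = 1/7 + 1/7 = 2/7; P(X+Y=2) = (2/7)×(1/2) + (3/7)×(1/2) = 1/7 + 3/14 = 5/14; P(X+Y=3) = (3/7)×(1/2) = 3/14. PMF: [1/7, 2/7, 5/14, 3/14] (sums to 1 ✓)

[1/7, 2/7, 5/14, 3/14]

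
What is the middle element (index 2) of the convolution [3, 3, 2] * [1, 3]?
Use y[k] = Σ_i a[i]·b[k-i] at k=2. y[2] = 3×3 + 2×1 = 11

11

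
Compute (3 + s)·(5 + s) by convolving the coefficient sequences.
Ascending coefficients: a = [3, 1], b = [5, 1]. c[0] = 3×5 = 15; c[1] = 3×1 + 1×5 = 8; c[2] = 1×1 = 1. Result coefficients: [15, 8, 1] → 15 + 8s + s^2

15 + 8s + s^2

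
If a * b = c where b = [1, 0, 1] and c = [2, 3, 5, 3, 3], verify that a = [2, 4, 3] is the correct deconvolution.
Forward-compute [2, 4, 3] * [1, 0, 1]: c[0] = 2×1 = 2; c[1] = 2×0 + 4×1 = 4; c[2] = 2×1 + 4×0 + 3×1 = 5; c[3] = 4×1 + 3×0 = 4; c[4] = 3×1 = 3 → [2, 4, 5, 4, 3]. Does not match given c = [2, 3, 5, 3, 3].

Not verified. [2, 4, 3] * [1, 0, 1] = [2, 4, 5, 4, 3], which differs from [2, 3, 5, 3, 3] at index 1.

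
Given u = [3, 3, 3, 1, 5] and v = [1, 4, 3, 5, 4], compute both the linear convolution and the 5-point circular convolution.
Linear: y_lin[0] = 3×1 = 3; y_lin[1] = 3×4 + 3×1 = 15; y_lin[2] = 3×3 + 3×4 + 3×1 = 24; y_lin[3] = 3×5 + 3×3 + 3×4 + 1×1 = 37; y_lin[4] = 3×4 + 3×5 + 3×3 + 1×4 + 5×1 = 45; y_lin[5] = 3×4 + 3×5 + 1×3 + 5×4 = 50; y_lin[6] = 3×4 + 1×5 + 5×3 = 32; y_lin[7] = 1×4 + 5×5 = 29; y_lin[8] = 5×4 = 20 → [3, 15, 24, 37, 45, 50, 32, 29, 20]. Circular (length 5): y[0] = 3×1 + 3×4 + 3×5 + 1×3 + 5×4 = 53; y[1] = 3×4 + 3×1 + 3×4 + 1×5 + 5×3 = 47; y[2] = 3×3 + 3×4 + 3×1 + 1×4 + 5×5 = 53; y[3] = 3×5 + 3×3 + 3×4 + 1×1 + 5×4 = 57; y[4] = 3×4 + 3×5 + 3×3 + 1×4 + 5×1 = 45 → [53, 47, 53, 57, 45]

Linear: [3, 15, 24, 37, 45, 50, 32, 29, 20], Circular: [53, 47, 53, 57, 45]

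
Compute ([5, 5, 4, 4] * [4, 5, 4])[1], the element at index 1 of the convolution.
Use y[k] = Σ_i a[i]·b[k-i] at k=1. y[1] = 5×5 + 5×4 = 45

45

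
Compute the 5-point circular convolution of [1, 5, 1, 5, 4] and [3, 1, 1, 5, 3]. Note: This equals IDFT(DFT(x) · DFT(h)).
Either evaluate y[k] = Σ_j x[j]·h[(k-j) mod 5] directly, or use IDFT(DFT(x) · DFT(h)). y[0] = 1×3 + 5×3 + 1×5 + 5×1 + 4×1 = 32; y[1] = 1×1 + 5×3 + 1×3 + 5×5 + 4×1 = 48; y[2] = 1×1 + 5×1 + 1×3 + 5×3 + 4×5 = 44; y[3] = 1×5 + 5×1 + 1×1 + 5×3 + 4×3 = 38; y[4] = 1×3 + 5×5 + 1×1 + 5×1 + 4×3 = 46. Result: [32, 48, 44, 38, 46]

[32, 48, 44, 38, 46]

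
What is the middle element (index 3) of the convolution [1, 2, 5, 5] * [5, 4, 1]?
Use y[k] = Σ_i a[i]·b[k-i] at k=3. y[3] = 2×1 + 5×4 + 5×5 = 47

47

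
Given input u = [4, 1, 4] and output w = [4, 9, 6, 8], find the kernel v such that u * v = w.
Output length 4 = len(u) + len(v) - 1 ⇒ len(v) = 2. Solve v forward using v[k] = (w[k] - Σ_{i≥1} u[i]·v[k-i]) / u[0]: v[0] = w[0] / u[0] = 4 / 4 = 1; v[1] = (w[1] - 1×1) / u[0] = (9 - 1×1) / 4 = 2. So v = [1, 2]. Forward-check [4, 1, 4] * [1, 2]: w[0] = 4×1 = 4; w[1] = 4×2 + 1×1 = 9; w[2] = 1×2 + 4×1 = 6; w[3] = 4×2 = 8 → [4, 9, 6, 8] ✓

[1, 2]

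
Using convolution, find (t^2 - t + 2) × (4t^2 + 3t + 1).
Ascending coefficients: a = [2, -1, 1], b = [1, 3, 4]. c[0] = 2×1 = 2; c[1] = 2×3 + -1×1 = 5; c[2] = 2×4 + -1×3 + 1×1 = 6; c[3] = -1×4 + 1×3 = -1; c[4] = 1×4 = 4. Result coefficients: [2, 5, 6, -1, 4] → 4t^4 - t^3 + 6t^2 + 5t + 2

4t^4 - t^3 + 6t^2 + 5t + 2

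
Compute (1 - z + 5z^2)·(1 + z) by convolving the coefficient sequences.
Ascending coefficients: a = [1, -1, 5], b = [1, 1]. c[0] = 1×1 = 1; c[1] = 1×1 + -1×1 = 0; c[2] = -1×1 + 5×1 = 4; c[3] = 5×1 = 5. Result coefficients: [1, 0, 4, 5] → 1 + 4z^2 + 5z^3

1 + 4z^2 + 5z^3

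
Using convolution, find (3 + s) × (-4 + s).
Ascending coefficients: a = [3, 1], b = [-4, 1]. c[0] = 3×-4 = -12; c[1] = 3×1 + 1×-4 = -1; c[2] = 1×1 = 1. Result coefficients: [-12, -1, 1] → -12 - s + s^2

-12 - s + s^2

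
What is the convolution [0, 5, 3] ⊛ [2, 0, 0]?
y[0] = 0×2 = 0; y[1] = 0×0 + 5×2 = 10; y[2] = 0×0 + 5×0 + 3×2 = 6; y[3] = 5×0 + 3×0 = 0; y[4] = 3×0 = 0

[0, 10, 6, 0, 0]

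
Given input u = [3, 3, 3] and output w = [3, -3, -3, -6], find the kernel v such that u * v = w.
Output length 4 = len(u) + len(v) - 1 ⇒ len(v) = 2. Solve v forward using v[k] = (w[k] - Σ_{i≥1} u[i]·v[k-i]) / u[0]: v[0] = w[0] / u[0] = 3 / 3 = 1; v[1] = (w[1] - 3×1) / u[0] = (-3 - 3×1) / 3 = -2. So v = [1, -2]. Forward-check [3, 3, 3] * [1, -2]: w[0] = 3×1 = 3; w[1] = 3×-2 + 3×1 = -3; w[2] = 3×-2 + 3×1 = -3; w[3] = 3×-2 = -6 → [3, -3, -3, -6] ✓

[1, -2]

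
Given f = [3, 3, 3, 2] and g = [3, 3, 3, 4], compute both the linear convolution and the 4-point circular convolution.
Linear: y_lin[0] = 3×3 = 9; y_lin[1] = 3×3 + 3×3 = 18; y_lin[2] = 3×3 + 3×3 + 3×3 = 27; y_lin[3] = 3×4 + 3×3 + 3×3 + 2×3 = 36; y_lin[4] = 3×4 + 3×3 + 2×3 = 27; y_lin[5] = 3×4 + 2×3 = 18; y_lin[6] = 2×4 = 8 → [9, 18, 27, 36, 27, 18, 8]. Circular (length 4): y[0] = 3×3 + 3×4 + 3×3 + 2×3 = 36; y[1] = 3×3 + 3×3 + 3×4 + 2×3 = 36; y[2] = 3×3 + 3×3 + 3×3 + 2×4 = 35; y[3] = 3×4 + 3×3 + 3×3 + 2×3 = 36 → [36, 36, 35, 36]

Linear: [9, 18, 27, 36, 27, 18, 8], Circular: [36, 36, 35, 36]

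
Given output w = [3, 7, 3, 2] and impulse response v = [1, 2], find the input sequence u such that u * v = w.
Deconvolve w=[3, 7, 3, 2] by v=[1, 2]. Since v[0]=1, solve forward: u[0] = w[0] / 1 = 3; u[1] = (w[1] - 3×2) / 1 = 1; u[2] = (w[2] - 1×2) / 1 = 1. So u = [3, 1, 1]. Check by forward convolution: w[0] = 3×1 = 3; w[1] = 3×2 + 1×1 = 7; w[2] = 1×2 + 1×1 = 3; w[3] = 1×2 = 2

[3, 1, 1]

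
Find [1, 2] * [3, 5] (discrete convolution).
y[0] = 1×3 = 3; y[1] = 1×5 + 2×3 = 11; y[2] = 2×5 = 10

[3, 11, 10]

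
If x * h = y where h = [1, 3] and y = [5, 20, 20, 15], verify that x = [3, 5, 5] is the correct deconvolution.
Forward-compute [3, 5, 5] * [1, 3]: y[0] = 3×1 = 3; y[1] = 3×3 + 5×1 = 14; y[2] = 5×3 + 5×1 = 20; y[3] = 5×3 = 15 → [3, 14, 20, 15]. Does not match given y = [5, 20, 20, 15].

Not verified. [3, 5, 5] * [1, 3] = [3, 14, 20, 15], which differs from [5, 20, 20, 15] at index 0.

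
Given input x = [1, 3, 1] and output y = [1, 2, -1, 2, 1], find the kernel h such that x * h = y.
Output length 5 = len(x) + len(h) - 1 ⇒ len(h) = 3. Solve h forward using h[k] = (y[k] - Σ_{i≥1} x[i]·h[k-i]) / x[0]: h[0] = y[0] / x[0] = 1 / 1 = 1; h[1] = (y[1] - 3×1) / x[0] = (2 - 3×1) / 1 = -1; h[2] = (y[2] - 3×-1 - 1×1) / x[0] = (-1 - 3×-1 - 1×1) / 1 = 1. So h = [1, -1, 1]. Forward-check [1, 3, 1] * [1, -1, 1]: y[0] = 1×1 = 1; y[1] = 1×-1 + 3×1 = 2; y[2] = 1×1 + 3×-1 + 1×1 = -1; y[3] = 3×1 + 1×-1 = 2; y[4] = 1×1 = 1 → [1, 2, -1, 2, 1] ✓

[1, -1, 1]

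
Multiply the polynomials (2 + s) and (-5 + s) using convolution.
Ascending coefficients: a = [2, 1], b = [-5, 1]. c[0] = 2×-5 = -10; c[1] = 2×1 + 1×-5 = -3; c[2] = 1×1 = 1. Result coefficients: [-10, -3, 1] → -10 - 3s + s^2

-10 - 3s + s^2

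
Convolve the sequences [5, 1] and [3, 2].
y[0] = 5×3 = 15; y[1] = 5×2 + 1×3 = 13; y[2] = 1×2 = 2

[15, 13, 2]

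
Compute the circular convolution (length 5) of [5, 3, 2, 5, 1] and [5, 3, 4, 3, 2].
Use y[k] = Σ_j u[j]·v[(k-j) mod 5]. y[0] = 5×5 + 3×2 + 2×3 + 5×4 + 1×3 = 60; y[1] = 5×3 + 3×5 + 2×2 + 5×3 + 1×4 = 53; y[2] = 5×4 + 3×3 + 2×5 + 5×2 + 1×3 = 52; y[3] = 5×3 + 3×4 + 2×3 + 5×5 + 1×2 = 60; y[4] = 5×2 + 3×3 + 2×4 + 5×3 + 1×5 = 47. Result: [60, 53, 52, 60, 47]

[60, 53, 52, 60, 47]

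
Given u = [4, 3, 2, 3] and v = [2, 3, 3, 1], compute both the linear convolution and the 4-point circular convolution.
Linear: y_lin[0] = 4×2 = 8; y_lin[1] = 4×3 + 3×2 = 18; y_lin[2] = 4×3 + 3×3 + 2×2 = 25; y_lin[3] = 4×1 + 3×3 + 2×3 + 3×2 = 25; y_lin[4] = 3×1 + 2×3 + 3×3 = 18; y_lin[5] = 2×1 + 3×3 = 11; y_lin[6] = 3×1 = 3 → [8, 18, 25, 25, 18, 11, 3]. Circular (length 4): y[0] = 4×2 + 3×1 + 2×3 + 3×3 = 26; y[1] = 4×3 + 3×2 + 2×1 + 3×3 = 29; y[2] = 4×3 + 3×3 + 2×2 + 3×1 = 28; y[3] = 4×1 + 3×3 + 2×3 + 3×2 = 25 → [26, 29, 28, 25]

Linear: [8, 18, 25, 25, 18, 11, 3], Circular: [26, 29, 28, 25]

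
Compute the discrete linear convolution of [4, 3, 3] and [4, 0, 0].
y[0] = 4×4 = 16; y[1] = 4×0 + 3×4 = 12; y[2] = 4×0 + 3×0 + 3×4 = 12; y[3] = 3×0 + 3×0 = 0; y[4] = 3×0 = 0

[16, 12, 12, 0, 0]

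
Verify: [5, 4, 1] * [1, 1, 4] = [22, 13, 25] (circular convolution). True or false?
Recompute circular convolution of [5, 4, 1] and [1, 1, 4]: y[0] = 5×1 + 4×4 + 1×1 = 22; y[1] = 5×1 + 4×1 + 1×4 = 13; y[2] = 5×4 + 4×1 + 1×1 = 25 → [22, 13, 25]. Given [22, 13, 25] matches, so answer: Yes

Yes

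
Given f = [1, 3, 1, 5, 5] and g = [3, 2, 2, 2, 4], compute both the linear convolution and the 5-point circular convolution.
Linear: y_lin[0] = 1×3 = 3; y_lin[1] = 1×2 + 3×3 = 11; y_lin[2] = 1×2 + 3×2 + 1×3 = 11; y_lin[3] = 1×2 + 3×2 + 1×2 + 5×3 = 25; y_lin[4] = 1×4 + 3×2 + 1×2 + 5×2 + 5×3 = 37; y_lin[5] = 3×4 + 1×2 + 5×2 + 5×2 = 34; y_lin[6] = 1×4 + 5×2 + 5×2 = 24; y_lin[7] = 5×4 + 5×2 = 30; y_lin[8] = 5×4 = 20 → [3, 11, 11, 25, 37, 34, 24, 30, 20]. Circular (length 5): y[0] = 1×3 + 3×4 + 1×2 + 5×2 + 5×2 = 37; y[1] = 1×2 + 3×3 + 1×4 + 5×2 + 5×2 = 35; y[2] = 1×2 + 3×2 + 1×3 + 5×4 + 5×2 = 41; y[3] = 1×2 + 3×2 + 1×2 + 5×3 + 5×4 = 45; y[4] = 1×4 + 3×2 + 1×2 + 5×2 + 5×3 = 37 → [37, 35, 41, 45, 37]

Linear: [3, 11, 11, 25, 37, 34, 24, 30, 20], Circular: [37, 35, 41, 45, 37]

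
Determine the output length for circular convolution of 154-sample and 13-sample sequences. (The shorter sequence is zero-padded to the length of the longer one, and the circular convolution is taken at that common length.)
Circular convolution (zero-padding the shorter input) has length max(m, n) = max(154, 13) = 154

154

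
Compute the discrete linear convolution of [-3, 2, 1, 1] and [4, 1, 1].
y[0] = -3×4 = -12; y[1] = -3×1 + 2×4 = 5; y[2] = -3×1 + 2×1 + 1×4 = 3; y[3] = 2×1 + 1×1 + 1×4 = 7; y[4] = 1×1 + 1×1 = 2; y[5] = 1×1 = 1

[-12, 5, 3, 7, 2, 1]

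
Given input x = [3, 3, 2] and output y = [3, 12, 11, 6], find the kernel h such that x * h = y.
Output length 4 = len(x) + len(h) - 1 ⇒ len(h) = 2. Solve h forward using h[k] = (y[k] - Σ_{i≥1} x[i]·h[k-i]) / x[0]: h[0] = y[0] / x[0] = 3 / 3 = 1; h[1] = (y[1] - 3×1) / x[0] = (12 - 3×1) / 3 = 3. So h = [1, 3]. Forward-check [3, 3, 2] * [1, 3]: y[0] = 3×1 = 3; y[1] = 3×3 + 3×1 = 12; y[2] = 3×3 + 2×1 = 11; y[3] = 2×3 = 6 → [3, 12, 11, 6] ✓

[1, 3]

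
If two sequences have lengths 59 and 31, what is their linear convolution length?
Linear/full convolution length: m + n - 1 = 59 + 31 - 1 = 89

89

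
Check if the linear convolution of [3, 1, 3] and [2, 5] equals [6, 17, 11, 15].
Recompute linear convolution of [3, 1, 3] and [2, 5]: y[0] = 3×2 = 6; y[1] = 3×5 + 1×2 = 17; y[2] = 1×5 + 3×2 = 11; y[3] = 3×5 = 15 → [6, 17, 11, 15]. Given [6, 17, 11, 15] matches, so answer: Yes

Yes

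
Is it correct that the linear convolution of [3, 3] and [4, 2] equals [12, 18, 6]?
Recompute linear convolution of [3, 3] and [4, 2]: y[0] = 3×4 = 12; y[1] = 3×2 + 3×4 = 18; y[2] = 3×2 = 6 → [12, 18, 6]. Given [12, 18, 6] matches, so answer: Yes

Yes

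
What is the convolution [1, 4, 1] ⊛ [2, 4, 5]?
y[0] = 1×2 = 2; y[1] = 1×4 + 4×2 = 12; y[2] = 1×5 + 4×4 + 1×2 = 23; y[3] = 4×5 + 1×4 = 24; y[4] = 1×5 = 5

[2, 12, 23, 24, 5]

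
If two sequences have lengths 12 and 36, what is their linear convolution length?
Linear/full convolution length: m + n - 1 = 12 + 36 - 1 = 47

47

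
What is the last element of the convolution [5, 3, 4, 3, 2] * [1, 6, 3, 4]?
Use y[k] = Σ_i a[i]·b[k-i] at k=7. y[7] = 2×4 = 8

8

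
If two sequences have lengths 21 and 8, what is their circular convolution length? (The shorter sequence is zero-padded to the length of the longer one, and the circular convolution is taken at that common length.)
Circular convolution (zero-padding the shorter input) has length max(m, n) = max(21, 8) = 21

21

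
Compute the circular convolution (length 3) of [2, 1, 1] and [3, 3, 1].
Use y[k] = Σ_j f[j]·g[(k-j) mod 3]. y[0] = 2×3 + 1×1 + 1×3 = 10; y[1] = 2×3 + 1×3 + 1×1 = 10; y[2] = 2×1 + 1×3 + 1×3 = 8. Result: [10, 10, 8]

[10, 10, 8]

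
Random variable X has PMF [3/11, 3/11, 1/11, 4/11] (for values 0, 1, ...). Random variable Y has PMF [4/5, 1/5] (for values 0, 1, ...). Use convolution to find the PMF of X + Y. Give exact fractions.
P(X+Y=k) = Σ_i P(X=i)·P(Y=k-i) — a convolution of [3/11, 3/11, 1/11, 4/11] and [4/5, 1/5]. P(X+Y=0) = (3/11)×(4/5) = 12/55; P(X+Y=1) = (3/11)×(1/5) + (3/11)×(4/5) = 3/55 + 12/55 = 3/11; P(X+Y=2) = (3/11)×(1/5) + (1/11)×(4/5) = 3/55 + 4/55 = 7/55; P(X+Y=3) = (1/11)×(1/5) + (4/11)×(4/5) = 1/55 + 16/55 = 17/55; P(X+Y=4) = (4/11)×(1/5) = 4/55. PMF: [12/55, 3/11, 7/55, 17/55, 4/55] (sums to 1 ✓)

[12/55, 3/11, 7/55, 17/55, 4/55]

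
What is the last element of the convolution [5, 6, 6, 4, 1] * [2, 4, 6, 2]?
Use y[k] = Σ_i a[i]·b[k-i] at k=7. y[7] = 1×2 = 2

2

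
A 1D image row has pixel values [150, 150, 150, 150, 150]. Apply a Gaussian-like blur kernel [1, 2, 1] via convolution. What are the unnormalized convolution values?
Convolve image row [150, 150, 150, 150, 150] with kernel [1, 2, 1]: y[0] = 150×1 = 150; y[1] = 150×2 + 150×1 = 450; y[2] = 150×1 + 150×2 + 150×1 = 600; y[3] = 150×1 + 150×2 + 150×1 = 600; y[4] = 150×1 + 150×2 + 150×1 = 600; y[5] = 150×1 + 150×2 = 450; y[6] = 150×1 = 150 → [150, 450, 600, 600, 600, 450, 150]. Normalization factor = sum(kernel) = 4.

[150, 450, 600, 600, 600, 450, 150]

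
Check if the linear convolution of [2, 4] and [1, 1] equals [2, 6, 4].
Recompute linear convolution of [2, 4] and [1, 1]: y[0] = 2×1 = 2; y[1] = 2×1 + 4×1 = 6; y[2] = 4×1 = 4 → [2, 6, 4]. Given [2, 6, 4] matches, so answer: Yes

Yes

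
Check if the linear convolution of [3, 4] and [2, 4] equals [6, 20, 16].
Recompute linear convolution of [3, 4] and [2, 4]: y[0] = 3×2 = 6; y[1] = 3×4 + 4×2 = 20; y[2] = 4×4 = 16 → [6, 20, 16]. Given [6, 20, 16] matches, so answer: Yes

Yes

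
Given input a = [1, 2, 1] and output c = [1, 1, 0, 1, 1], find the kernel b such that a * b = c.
Output length 5 = len(a) + len(b) - 1 ⇒ len(b) = 3. Solve b forward using b[k] = (c[k] - Σ_{i≥1} a[i]·b[k-i]) / a[0]: b[0] = c[0] / a[0] = 1 / 1 = 1; b[1] = (c[1] - 2×1) / a[0] = (1 - 2×1) / 1 = -1; b[2] = (c[2] - 2×-1 - 1×1) / a[0] = (0 - 2×-1 - 1×1) / 1 = 1. So b = [1, -1, 1]. Forward-check [1, 2, 1] * [1, -1, 1]: c[0] = 1×1 = 1; c[1] = 1×-1 + 2×1 = 1; c[2] = 1×1 + 2×-1 + 1×1 = 0; c[3] = 2×1 + 1×-1 = 1; c[4] = 1×1 = 1 → [1, 1, 0, 1, 1] ✓

[1, -1, 1]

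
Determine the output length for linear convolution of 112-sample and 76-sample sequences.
Linear/full convolution length: m + n - 1 = 112 + 76 - 1 = 187

187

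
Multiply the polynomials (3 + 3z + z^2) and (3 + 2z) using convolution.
Ascending coefficients: a = [3, 3, 1], b = [3, 2]. c[0] = 3×3 = 9; c[1] = 3×2 + 3×3 = 15; c[2] = 3×2 + 1×3 = 9; c[3] = 1×2 = 2. Result coefficients: [9, 15, 9, 2] → 9 + 15z + 9z^2 + 2z^3

9 + 15z + 9z^2 + 2z^3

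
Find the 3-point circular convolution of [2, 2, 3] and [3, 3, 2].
Use y[k] = Σ_j s[j]·t[(k-j) mod 3]. y[0] = 2×3 + 2×2 + 3×3 = 19; y[1] = 2×3 + 2×3 + 3×2 = 18; y[2] = 2×2 + 2×3 + 3×3 = 19. Result: [19, 18, 19]

[19, 18, 19]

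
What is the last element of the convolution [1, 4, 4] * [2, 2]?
Use y[k] = Σ_i a[i]·b[k-i] at k=3. y[3] = 4×2 = 8

8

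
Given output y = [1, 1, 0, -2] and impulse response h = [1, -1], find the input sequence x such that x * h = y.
Deconvolve y=[1, 1, 0, -2] by h=[1, -1]. Since h[0]=1, solve forward: x[0] = y[0] / 1 = 1; x[1] = (y[1] - 1×-1) / 1 = 2; x[2] = (y[2] - 2×-1) / 1 = 2. So x = [1, 2, 2]. Check by forward convolution: y[0] = 1×1 = 1; y[1] = 1×-1 + 2×1 = 1; y[2] = 2×-1 + 2×1 = 0; y[3] = 2×-1 = -2

[1, 2, 2]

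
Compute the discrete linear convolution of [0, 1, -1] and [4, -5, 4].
y[0] = 0×4 = 0; y[1] = 0×-5 + 1×4 = 4; y[2] = 0×4 + 1×-5 + -1×4 = -9; y[3] = 1×4 + -1×-5 = 9; y[4] = -1×4 = -4

[0, 4, -9, 9, -4]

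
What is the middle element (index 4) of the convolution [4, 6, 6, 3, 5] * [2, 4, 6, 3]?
Use y[k] = Σ_i a[i]·b[k-i] at k=4. y[4] = 6×3 + 6×6 + 3×4 + 5×2 = 76

76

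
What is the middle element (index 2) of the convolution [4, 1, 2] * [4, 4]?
Use y[k] = Σ_i a[i]·b[k-i] at k=2. y[2] = 1×4 + 2×4 = 12

12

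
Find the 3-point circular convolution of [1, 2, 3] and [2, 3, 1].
Use y[k] = Σ_j u[j]·v[(k-j) mod 3]. y[0] = 1×2 + 2×1 + 3×3 = 13; y[1] = 1×3 + 2×2 + 3×1 = 10; y[2] = 1×1 + 2×3 + 3×2 = 13. Result: [13, 10, 13]

[13, 10, 13]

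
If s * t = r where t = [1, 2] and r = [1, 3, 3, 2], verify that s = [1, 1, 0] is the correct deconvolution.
Forward-compute [1, 1, 0] * [1, 2]: r[0] = 1×1 = 1; r[1] = 1×2 + 1×1 = 3; r[2] = 1×2 + 0×1 = 2; r[3] = 0×2 = 0 → [1, 3, 2, 0]. Does not match given r = [1, 3, 3, 2].

Not verified. [1, 1, 0] * [1, 2] = [1, 3, 2, 0], which differs from [1, 3, 3, 2] at index 2.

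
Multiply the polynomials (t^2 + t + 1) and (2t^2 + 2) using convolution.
Ascending coefficients: a = [1, 1, 1], b = [2, 0, 2]. c[0] = 1×2 = 2; c[1] = 1×0 + 1×2 = 2; c[2] = 1×2 + 1×0 + 1×2 = 4; c[3] = 1×2 + 1×0 = 2; c[4] = 1×2 = 2. Result coefficients: [2, 2, 4, 2, 2] → 2t^4 + 2t^3 + 4t^2 + 2t + 2

2t^4 + 2t^3 + 4t^2 + 2t + 2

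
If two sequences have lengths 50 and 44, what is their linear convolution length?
Linear/full convolution length: m + n - 1 = 50 + 44 - 1 = 93

93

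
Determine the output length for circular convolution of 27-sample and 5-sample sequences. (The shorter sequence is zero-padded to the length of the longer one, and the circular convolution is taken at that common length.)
Circular convolution (zero-padding the shorter input) has length max(m, n) = max(27, 5) = 27

27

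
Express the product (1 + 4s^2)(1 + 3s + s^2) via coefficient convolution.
Ascending coefficients: a = [1, 0, 4], b = [1, 3, 1]. c[0] = 1×1 = 1; c[1] = 1×3 + 0×1 = 3; c[2] = 1×1 + 0×3 + 4×1 = 5; c[3] = 0×1 + 4×3 = 12; c[4] = 4×1 = 4. Result coefficients: [1, 3, 5, 12, 4] → 1 + 3s + 5s^2 + 12s^3 + 4s^4

1 + 3s + 5s^2 + 12s^3 + 4s^4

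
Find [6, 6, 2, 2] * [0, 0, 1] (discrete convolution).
y[0] = 6×0 = 0; y[1] = 6×0 + 6×0 = 0; y[2] = 6×1 + 6×0 + 2×0 = 6; y[3] = 6×1 + 2×0 + 2×0 = 6; y[4] = 2×1 + 2×0 = 2; y[5] = 2×1 = 2

[0, 0, 6, 6, 2, 2]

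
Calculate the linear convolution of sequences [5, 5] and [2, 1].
y[0] = 5×2 = 10; y[1] = 5×1 + 5×2 = 15; y[2] = 5×1 = 5

[10, 15, 5]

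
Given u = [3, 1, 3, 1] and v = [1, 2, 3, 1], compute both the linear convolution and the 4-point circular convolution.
Linear: y_lin[0] = 3×1 = 3; y_lin[1] = 3×2 + 1×1 = 7; y_lin[2] = 3×3 + 1×2 + 3×1 = 14; y_lin[3] = 3×1 + 1×3 + 3×2 + 1×1 = 13; y_lin[4] = 1×1 + 3×3 + 1×2 = 12; y_lin[5] = 3×1 + 1×3 = 6; y_lin[6] = 1×1 = 1 → [3, 7, 14, 13, 12, 6, 1]. Circular (length 4): y[0] = 3×1 + 1×1 + 3×3 + 1×2 = 15; y[1] = 3×2 + 1×1 + 3×1 + 1×3 = 13; y[2] = 3×3 + 1×2 + 3×1 + 1×1 = 15; y[3] = 3×1 + 1×3 + 3×2 + 1×1 = 13 → [15, 13, 15, 13]

Linear: [3, 7, 14, 13, 12, 6, 1], Circular: [15, 13, 15, 13]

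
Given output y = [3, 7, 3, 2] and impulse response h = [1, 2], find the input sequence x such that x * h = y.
Deconvolve y=[3, 7, 3, 2] by h=[1, 2]. Since h[0]=1, solve forward: x[0] = y[0] / 1 = 3; x[1] = (y[1] - 3×2) / 1 = 1; x[2] = (y[2] - 1×2) / 1 = 1. So x = [3, 1, 1]. Check by forward convolution: y[0] = 3×1 = 3; y[1] = 3×2 + 1×1 = 7; y[2] = 1×2 + 1×1 = 3; y[3] = 1×2 = 2

[3, 1, 1]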